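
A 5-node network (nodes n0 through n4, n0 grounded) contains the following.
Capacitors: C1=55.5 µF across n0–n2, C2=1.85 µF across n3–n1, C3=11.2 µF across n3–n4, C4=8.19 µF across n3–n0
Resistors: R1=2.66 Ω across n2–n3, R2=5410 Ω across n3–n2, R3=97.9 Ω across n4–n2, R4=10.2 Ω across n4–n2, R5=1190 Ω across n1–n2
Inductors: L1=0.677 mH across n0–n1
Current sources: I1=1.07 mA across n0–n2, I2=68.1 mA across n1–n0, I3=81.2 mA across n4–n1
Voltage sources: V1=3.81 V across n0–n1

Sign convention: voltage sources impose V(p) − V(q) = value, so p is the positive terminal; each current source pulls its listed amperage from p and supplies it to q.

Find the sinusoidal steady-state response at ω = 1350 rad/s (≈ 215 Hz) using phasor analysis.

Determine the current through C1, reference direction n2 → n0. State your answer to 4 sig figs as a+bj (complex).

-0.07108-0.009031j A

Element admittances at ω=1350 rad/s:
  Y(C1) = 0.000+0.07493j S between n0,n2
  Y(R1) = 0.3759+0.000j S between n2,n3
  Y(L1) = 0.000-1.094j S between n0,n1
  I1: injects 0.00107 A into n2 (from n0)
  Y(R2) = 0.0001848+0.000j S between n3,n2
  Y(C2) = 0.000+0.002498j S between n3,n1
  I2: injects 0.0681 A into n0 (from n1)
  I3: injects 0.0812 A into n1 (from n4)
  Y(R3) = 0.01021+0.000j S between n4,n2
  Y(C3) = 0.000+0.01512j S between n3,n4
  Y(R4) = 0.09804+0.000j S between n4,n2
  Y(R5) = 0.0008403+0.000j S between n1,n2
  Y(C4) = 0.000+0.01106j S between n3,n0
  V1: constraint V(n0)−V(n1) = 3.81
Assemble and solve the 5×5 MNA system:
  V(n1)=-3.810+0.000j  V(n2)=-0.1205+0.9487j  V(n3)=-0.09456+0.8965j  V(n4)=-0.8486+1.054j
  i(V1)=-0.01396+4.159j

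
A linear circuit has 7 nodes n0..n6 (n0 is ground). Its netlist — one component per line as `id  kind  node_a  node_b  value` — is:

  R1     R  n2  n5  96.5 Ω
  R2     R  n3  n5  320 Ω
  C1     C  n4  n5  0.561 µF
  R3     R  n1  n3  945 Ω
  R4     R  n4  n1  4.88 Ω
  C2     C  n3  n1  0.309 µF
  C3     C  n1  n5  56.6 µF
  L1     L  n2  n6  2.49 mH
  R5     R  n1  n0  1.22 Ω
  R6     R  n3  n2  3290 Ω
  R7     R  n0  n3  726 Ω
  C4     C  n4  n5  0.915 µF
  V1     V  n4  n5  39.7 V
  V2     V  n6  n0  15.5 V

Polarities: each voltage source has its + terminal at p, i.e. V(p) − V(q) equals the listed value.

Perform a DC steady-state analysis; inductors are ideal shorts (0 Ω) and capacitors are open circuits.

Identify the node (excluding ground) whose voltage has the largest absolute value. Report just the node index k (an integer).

MNA unknowns: 6 node voltages V₁..V_6 plus 3 source currents (L1, V1, V2)
R1: Y=0.01036 on G[2,5]
R2: Y=0.003125 on G[3,5]
C1: Y=0.000 on G[4,5]
R3: Y=0.001058 on G[1,3]
R4: Y=0.2049 on G[4,1]
C2: Y=0.000 on G[3,1]
C3: Y=0.000 on G[1,5]
L1: row V2−V6=0, i_L1 at 2,6
R5: Y=0.8197 on G[1,0]
R6: Y=0.0003040 on G[3,2]
R7: Y=0.001377 on G[0,3]
C4: Y=0.000 on G[4,5]
V1: row V4−V5=39.7, i_V1 at 4,5
V2: row V6−V0=15.5, i_V2 at 6,0
solve → V1=0.6960, V2=15.50, V3=-18.32, V4=3.578, V5=-36.12, V6=15.50
aux → i_L1=-0.5452, i_V1=-0.5906, i_V2=-0.5452

5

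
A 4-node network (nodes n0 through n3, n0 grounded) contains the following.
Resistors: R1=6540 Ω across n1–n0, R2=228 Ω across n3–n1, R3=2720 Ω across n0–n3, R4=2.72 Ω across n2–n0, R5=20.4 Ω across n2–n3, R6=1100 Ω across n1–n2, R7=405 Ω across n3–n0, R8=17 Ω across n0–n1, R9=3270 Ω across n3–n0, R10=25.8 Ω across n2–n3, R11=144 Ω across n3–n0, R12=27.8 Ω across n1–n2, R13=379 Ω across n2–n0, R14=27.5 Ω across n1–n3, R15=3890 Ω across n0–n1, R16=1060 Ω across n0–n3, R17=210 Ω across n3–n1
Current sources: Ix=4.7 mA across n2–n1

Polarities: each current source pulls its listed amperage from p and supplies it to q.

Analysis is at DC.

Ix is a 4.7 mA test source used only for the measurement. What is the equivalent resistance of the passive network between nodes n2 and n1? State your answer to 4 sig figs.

R_eq = 8.451 Ω

MNA unknowns: 3 node voltages V₁..V_3
R1: Y=0.0001529 on G[1,0]
R2: Y=0.004386 on G[3,1]
R3: Y=0.0003676 on G[0,3]
R4: Y=0.3676 on G[2,0]
R5: Y=0.04902 on G[2,3]
R6: Y=0.0009091 on G[1,2]
R7: Y=0.002469 on G[3,0]
R8: Y=0.05882 on G[0,1]
R9: Y=0.0003058 on G[3,0]
R10: Y=0.03876 on G[2,3]
R11: Y=0.006944 on G[3,0]
R12: Y=0.03597 on G[1,2]
R13: Y=0.002639 on G[2,0]
R14: Y=0.03636 on G[1,3]
R15: Y=0.0002571 on G[0,1]
R16: Y=0.0009434 on G[0,3]
R17: Y=0.004762 on G[3,1]
Ix: z[2]−=0.0047, z[1]+=0.0047
solve → V1=0.03405, V2=-0.005665, V3=0.007294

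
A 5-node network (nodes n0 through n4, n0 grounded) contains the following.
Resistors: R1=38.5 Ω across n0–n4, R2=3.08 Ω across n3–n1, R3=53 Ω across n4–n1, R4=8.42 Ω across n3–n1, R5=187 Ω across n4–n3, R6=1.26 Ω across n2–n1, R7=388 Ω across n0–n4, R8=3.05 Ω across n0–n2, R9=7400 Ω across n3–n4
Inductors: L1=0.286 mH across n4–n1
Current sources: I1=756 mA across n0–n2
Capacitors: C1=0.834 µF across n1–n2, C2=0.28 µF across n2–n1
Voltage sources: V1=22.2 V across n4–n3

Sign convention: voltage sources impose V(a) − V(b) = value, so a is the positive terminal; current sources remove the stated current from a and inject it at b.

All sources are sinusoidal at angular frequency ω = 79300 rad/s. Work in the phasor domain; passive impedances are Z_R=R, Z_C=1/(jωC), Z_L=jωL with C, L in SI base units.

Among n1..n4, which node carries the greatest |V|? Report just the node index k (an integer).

4

Apply KCL at each of the 4 non-ground nodes and solve the resulting linear system.
Node n1: branches {R2, R3, L1, C1, R4, C2, R6} → V_1 = -0.1256-0.1264j
Node n2: branches {I1, C1, C2, R6, R8} → V_2 = 0.5837-0.1453j
Node n3: branches {R2, R4, R5, R9, V1} → V_3 = -2.424+1.669j
Node n4: branches {R1, R3, L1, R5, R7, R9, V1} → V_4 = 19.78+1.669j
Source currents: i(V1)=-1.141+0.7960j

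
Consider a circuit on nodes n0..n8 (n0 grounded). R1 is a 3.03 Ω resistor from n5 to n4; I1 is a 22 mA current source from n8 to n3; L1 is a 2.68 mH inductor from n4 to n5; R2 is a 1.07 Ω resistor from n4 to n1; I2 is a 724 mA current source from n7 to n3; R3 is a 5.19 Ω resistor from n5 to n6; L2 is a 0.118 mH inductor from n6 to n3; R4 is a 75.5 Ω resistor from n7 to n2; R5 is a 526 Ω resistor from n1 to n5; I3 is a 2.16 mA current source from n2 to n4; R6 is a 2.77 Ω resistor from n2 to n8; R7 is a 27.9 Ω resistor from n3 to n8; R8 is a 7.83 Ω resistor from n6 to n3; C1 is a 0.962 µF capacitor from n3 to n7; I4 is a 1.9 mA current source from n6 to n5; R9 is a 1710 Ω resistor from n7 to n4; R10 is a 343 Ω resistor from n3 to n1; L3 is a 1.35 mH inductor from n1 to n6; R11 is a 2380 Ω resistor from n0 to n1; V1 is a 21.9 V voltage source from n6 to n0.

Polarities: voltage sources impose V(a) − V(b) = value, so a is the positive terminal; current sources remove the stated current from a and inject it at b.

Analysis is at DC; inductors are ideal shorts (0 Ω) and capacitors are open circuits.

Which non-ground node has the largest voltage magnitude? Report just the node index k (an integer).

Element admittances at DC:
  Y(R1) = 0.3300 S between n5,n4
  I1: injects 0.022 A into n3 (from n8)
  L1: short n4↔n5 (DC inductor)
  Y(R2) = 0.9346 S between n4,n1
  I2: injects 0.724 A into n3 (from n7)
  Y(R3) = 0.1927 S between n5,n6
  L2: short n6↔n3 (DC inductor)
  Y(R4) = 0.01325 S between n7,n2
  Y(R5) = 0.001901 S between n1,n5
  I3: injects 0.00216 A into n4 (from n2)
  Y(R6) = 0.3610 S between n2,n8
  Y(R7) = 0.03584 S between n3,n8
  Y(R8) = 0.1277 S between n6,n3
  Y(C1) = 0.000 S between n3,n7
  I4: injects 0.0019 A into n5 (from n6)
  Y(R9) = 0.0005848 S between n7,n4
  Y(R10) = 0.002915 S between n3,n1
  L3: short n1↔n6 (DC inductor)
  Y(R11) = 0.0004202 S between n0,n1
  V1: constraint V(n6)−V(n0) = 21.9
Assemble and solve the 12×12 MNA system:
  V(n1)=21.90  V(n2)=0.3238  V(n3)=21.90  V(n4)=21.87  V(n5)=21.87  V(n6)=21.90  V(n7)=-51.12  V(n8)=2.217
  i(L1)=-0.008555  i(L2)=-0.04052  i(L3)=-0.04123  i(V1)=-0.009202

7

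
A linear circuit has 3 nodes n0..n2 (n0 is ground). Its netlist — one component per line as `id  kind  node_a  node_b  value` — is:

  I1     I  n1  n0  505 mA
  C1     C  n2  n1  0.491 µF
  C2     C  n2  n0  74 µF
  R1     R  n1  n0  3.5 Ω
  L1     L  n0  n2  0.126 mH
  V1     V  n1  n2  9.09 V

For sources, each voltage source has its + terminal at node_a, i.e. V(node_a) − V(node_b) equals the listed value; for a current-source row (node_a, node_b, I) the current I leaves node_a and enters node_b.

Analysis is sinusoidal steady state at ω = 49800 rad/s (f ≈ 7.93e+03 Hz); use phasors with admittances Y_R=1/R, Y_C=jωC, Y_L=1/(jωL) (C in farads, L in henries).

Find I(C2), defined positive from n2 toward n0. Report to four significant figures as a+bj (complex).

-3.221-0.2610j A

Element admittances at ω=49800 rad/s:
  I1: injects 0.505 A into n0 (from n1)
  Y(C1) = 0.000+0.02445j S between n2,n1
  Y(C2) = 0.000+3.685j S between n2,n0
  Y(R1) = 0.2857+0.000j S between n1,n0
  Y(L1) = 0.000-0.1594j S between n0,n2
  V1: constraint V(n1)−V(n2) = 9.09
Assemble and solve the 3×3 MNA system:
  V(n1)=9.019+0.8741j  V(n2)=-0.07083+0.8741j
  i(V1)=-3.082-0.4720j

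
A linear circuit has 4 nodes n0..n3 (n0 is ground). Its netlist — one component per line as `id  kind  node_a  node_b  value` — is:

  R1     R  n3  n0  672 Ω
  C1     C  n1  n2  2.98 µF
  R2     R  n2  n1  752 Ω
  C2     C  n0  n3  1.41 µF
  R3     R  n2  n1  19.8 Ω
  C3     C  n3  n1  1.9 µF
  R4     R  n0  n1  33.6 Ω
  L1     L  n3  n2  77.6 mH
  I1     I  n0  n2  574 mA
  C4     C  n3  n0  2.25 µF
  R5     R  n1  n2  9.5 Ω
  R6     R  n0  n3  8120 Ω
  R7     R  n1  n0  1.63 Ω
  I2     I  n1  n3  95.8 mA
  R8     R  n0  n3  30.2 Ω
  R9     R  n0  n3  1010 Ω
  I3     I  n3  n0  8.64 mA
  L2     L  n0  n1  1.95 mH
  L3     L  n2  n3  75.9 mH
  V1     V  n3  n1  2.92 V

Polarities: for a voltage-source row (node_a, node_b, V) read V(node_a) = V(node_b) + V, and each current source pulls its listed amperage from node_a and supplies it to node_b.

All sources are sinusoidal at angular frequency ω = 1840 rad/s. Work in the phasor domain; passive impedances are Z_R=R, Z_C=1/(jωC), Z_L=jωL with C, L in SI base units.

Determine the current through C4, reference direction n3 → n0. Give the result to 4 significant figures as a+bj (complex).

Element admittances at ω=1840 rad/s:
  Y(R1) = 0.001488+0.000j S between n3,n0
  Y(C1) = 0.000+0.005483j S between n1,n2
  Y(R2) = 0.001330+0.000j S between n2,n1
  Y(C2) = 0.000+0.002594j S between n0,n3
  Y(R3) = 0.05051+0.000j S between n2,n1
  Y(C3) = 0.000+0.003496j S between n3,n1
  Y(R4) = 0.02976+0.000j S between n0,n1
  Y(L1) = 0.000-0.007004j S between n3,n2
  I1: injects 0.574 A into n2 (from n0)
  Y(C4) = 0.000+0.004140j S between n3,n0
  Y(R5) = 0.1053+0.000j S between n1,n2
  Y(R6) = 0.0001232+0.000j S between n0,n3
  Y(R7) = 0.6135+0.000j S between n1,n0
  I2: injects 0.0958 A into n3 (from n1)
  Y(R8) = 0.03311+0.000j S between n0,n3
  Y(R9) = 0.0009901+0.000j S between n0,n3
  I3: injects 0.00864 A into n0 (from n3)
  Y(L2) = 0.000-0.2787j S between n0,n1
  Y(L3) = 0.000-0.007160j S between n2,n3
  V1: constraint V(n3)−V(n1) = 2.92
Assemble and solve the 4×4 MNA system:
  V(n1)=0.5952+0.2094j  V(n2)=4.252+0.1483j  V(n3)=3.515+0.2094j
  i(V1)=-0.03784-0.05180j

-0.0008671+0.01455j A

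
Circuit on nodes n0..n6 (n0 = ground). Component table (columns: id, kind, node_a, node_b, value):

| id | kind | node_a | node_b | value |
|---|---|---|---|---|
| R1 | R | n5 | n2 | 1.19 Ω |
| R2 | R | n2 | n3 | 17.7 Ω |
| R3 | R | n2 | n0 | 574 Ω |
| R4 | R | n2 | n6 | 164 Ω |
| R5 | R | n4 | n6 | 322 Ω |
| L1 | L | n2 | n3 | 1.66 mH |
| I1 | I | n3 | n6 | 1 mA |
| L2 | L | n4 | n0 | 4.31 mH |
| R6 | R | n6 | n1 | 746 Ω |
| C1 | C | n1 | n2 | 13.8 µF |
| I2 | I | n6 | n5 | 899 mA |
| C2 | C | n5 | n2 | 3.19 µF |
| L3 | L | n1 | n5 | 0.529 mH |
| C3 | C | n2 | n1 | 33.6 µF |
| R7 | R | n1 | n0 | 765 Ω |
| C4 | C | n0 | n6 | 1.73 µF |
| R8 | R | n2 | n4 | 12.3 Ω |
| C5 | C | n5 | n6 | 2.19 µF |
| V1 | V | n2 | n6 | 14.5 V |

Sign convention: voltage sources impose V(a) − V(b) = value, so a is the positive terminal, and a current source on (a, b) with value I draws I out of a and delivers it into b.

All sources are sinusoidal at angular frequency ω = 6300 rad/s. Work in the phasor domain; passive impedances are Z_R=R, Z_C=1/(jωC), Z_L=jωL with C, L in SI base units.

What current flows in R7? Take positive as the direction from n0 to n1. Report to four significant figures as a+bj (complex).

MNA unknowns: 6 node voltages V₁..V_6 plus 1 source current (V1)
R1: Y=0.8403+0.000j on G[5,2]
R2: Y=0.05650+0.000j on G[2,3]
R3: Y=0.001742+0.000j on G[2,0]
R4: Y=0.006098+0.000j on G[2,6]
R5: Y=0.003106+0.000j on G[4,6]
L1: Y=0.000-0.09562j on G[2,3]
I1: z[3]−=0.001, z[6]+=0.001
L2: Y=0.000-0.03683j on G[4,0]
R6: Y=0.001340+0.000j on G[6,1]
C1: Y=0.000+0.08694j on G[1,2]
I2: z[6]−=0.899, z[5]+=0.899
C2: Y=0.000+0.02010j on G[5,2]
L3: Y=0.000-0.3001j on G[1,5]
C3: Y=0.000+0.2117j on G[2,1]
R7: Y=0.001307+0.000j on G[1,0]
C4: Y=0.000+0.01090j on G[0,6]
R8: Y=0.08130+0.000j on G[2,4]
C5: Y=0.000+0.01380j on G[5,6]
V1: row V2−V6=14.5, i_V1 at 2,6
solve → V1=-4.849+0.8484j, V2=-4.114+3.804j, V3=-4.118+3.797j, V4=-5.298+1.493j, V5=-4.108+3.831j, V6=-18.61+3.804j
aux → i_V1=0.7087-0.3919j

0.006338-0.001109j A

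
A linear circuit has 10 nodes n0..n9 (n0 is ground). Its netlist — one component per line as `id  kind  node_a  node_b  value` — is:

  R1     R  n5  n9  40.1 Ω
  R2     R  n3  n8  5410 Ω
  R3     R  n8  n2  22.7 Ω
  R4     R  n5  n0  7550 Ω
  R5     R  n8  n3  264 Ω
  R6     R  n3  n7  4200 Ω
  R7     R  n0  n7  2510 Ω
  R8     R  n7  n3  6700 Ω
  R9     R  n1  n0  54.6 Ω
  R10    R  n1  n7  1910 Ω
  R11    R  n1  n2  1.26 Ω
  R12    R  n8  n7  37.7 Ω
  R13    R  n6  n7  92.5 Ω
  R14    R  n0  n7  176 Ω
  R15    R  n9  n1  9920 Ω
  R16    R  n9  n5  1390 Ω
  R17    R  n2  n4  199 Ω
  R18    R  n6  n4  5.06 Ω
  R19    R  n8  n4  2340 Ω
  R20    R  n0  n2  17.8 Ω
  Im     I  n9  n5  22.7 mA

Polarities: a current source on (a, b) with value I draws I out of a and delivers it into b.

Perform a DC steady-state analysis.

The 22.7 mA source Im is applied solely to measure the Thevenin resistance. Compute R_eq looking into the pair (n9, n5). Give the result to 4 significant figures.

R_eq = 38.89 Ω

Element admittances at DC:
  Y(R1) = 0.02494 S between n5,n9
  Y(R2) = 0.0001848 S between n3,n8
  Y(R3) = 0.04405 S between n8,n2
  Y(R4) = 0.0001325 S between n5,n0
  Y(R5) = 0.003788 S between n8,n3
  Y(R6) = 0.0002381 S between n3,n7
  Y(R7) = 0.0003984 S between n0,n7
  Y(R8) = 0.0001493 S between n7,n3
  Y(R9) = 0.01832 S between n1,n0
  Y(R10) = 0.0005236 S between n1,n7
  Y(R11) = 0.7937 S between n1,n2
  Y(R12) = 0.02653 S between n8,n7
  Y(R13) = 0.01081 S between n6,n7
  Y(R14) = 0.005682 S between n0,n7
  Y(R15) = 0.0001008 S between n9,n1
  Y(R16) = 0.0007194 S between n9,n5
  Y(R17) = 0.005025 S between n2,n4
  Y(R18) = 0.1976 S between n6,n4
  Y(R19) = 0.0004274 S between n8,n4
  Y(R20) = 0.05618 S between n0,n2
  Im: injects 0.0227 A into n5 (from n9)
Assemble and solve the 9×9 MNA system:
  V(n1)=-0.0006744  V(n2)=-0.0006264  V(n3)=-0.0005647  V(n4)=-0.0005325  V(n5)=0.3812  V(n6)=-0.0005300  V(n7)=-0.0004848  V(n8)=-0.0005725  V(n9)=-0.5016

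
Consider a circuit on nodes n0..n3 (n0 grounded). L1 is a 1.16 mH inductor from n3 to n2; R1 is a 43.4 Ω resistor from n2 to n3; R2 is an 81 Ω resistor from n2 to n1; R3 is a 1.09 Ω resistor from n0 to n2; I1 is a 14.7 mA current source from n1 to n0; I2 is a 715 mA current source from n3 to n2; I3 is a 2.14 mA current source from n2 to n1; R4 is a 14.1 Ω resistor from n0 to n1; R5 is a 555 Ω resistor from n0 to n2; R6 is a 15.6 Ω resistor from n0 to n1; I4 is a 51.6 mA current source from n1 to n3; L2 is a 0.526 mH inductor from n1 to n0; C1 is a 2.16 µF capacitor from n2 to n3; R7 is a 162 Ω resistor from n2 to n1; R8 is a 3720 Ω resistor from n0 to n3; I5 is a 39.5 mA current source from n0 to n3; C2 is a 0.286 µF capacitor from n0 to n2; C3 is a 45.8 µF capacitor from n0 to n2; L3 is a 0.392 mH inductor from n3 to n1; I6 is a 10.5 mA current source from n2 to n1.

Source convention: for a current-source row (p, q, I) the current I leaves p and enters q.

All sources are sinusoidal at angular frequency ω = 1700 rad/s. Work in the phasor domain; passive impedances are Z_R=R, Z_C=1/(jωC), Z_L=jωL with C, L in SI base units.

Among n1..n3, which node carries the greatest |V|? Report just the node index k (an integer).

MNA unknowns: 3 node voltages V₁..V_3
L1: Y=0.000-0.5071j on G[3,2]
R1: Y=0.02304+0.000j on G[2,3]
R2: Y=0.01235+0.000j on G[2,1]
R3: Y=0.9174+0.000j on G[0,2]
I1: z[1]−=0.0147, z[0]+=0.0147
I2: z[3]−=0.715, z[2]+=0.715
I3: z[2]−=0.00214, z[1]+=0.00214
R4: Y=0.07092+0.000j on G[0,1]
R5: Y=0.001802+0.000j on G[0,2]
R6: Y=0.06410+0.000j on G[0,1]
I4: z[1]−=0.0516, z[3]+=0.0516
L2: Y=0.000-1.118j on G[1,0]
C1: Y=0.000+0.003672j on G[2,3]
R7: Y=0.006173+0.000j on G[2,1]
R8: Y=0.0002688+0.000j on G[0,3]
I5: z[0]−=0.0395, z[3]+=0.0395
C2: Y=0.000+0.0004862j on G[0,2]
C3: Y=0.000+0.07786j on G[0,2]
L3: Y=0.000-1.501j on G[3,1]
I6: z[2]−=0.0105, z[1]+=0.0105
solve → V1=0.06411-0.3239j, V2=0.4192+0.09000j, V3=0.1461-0.5281j

3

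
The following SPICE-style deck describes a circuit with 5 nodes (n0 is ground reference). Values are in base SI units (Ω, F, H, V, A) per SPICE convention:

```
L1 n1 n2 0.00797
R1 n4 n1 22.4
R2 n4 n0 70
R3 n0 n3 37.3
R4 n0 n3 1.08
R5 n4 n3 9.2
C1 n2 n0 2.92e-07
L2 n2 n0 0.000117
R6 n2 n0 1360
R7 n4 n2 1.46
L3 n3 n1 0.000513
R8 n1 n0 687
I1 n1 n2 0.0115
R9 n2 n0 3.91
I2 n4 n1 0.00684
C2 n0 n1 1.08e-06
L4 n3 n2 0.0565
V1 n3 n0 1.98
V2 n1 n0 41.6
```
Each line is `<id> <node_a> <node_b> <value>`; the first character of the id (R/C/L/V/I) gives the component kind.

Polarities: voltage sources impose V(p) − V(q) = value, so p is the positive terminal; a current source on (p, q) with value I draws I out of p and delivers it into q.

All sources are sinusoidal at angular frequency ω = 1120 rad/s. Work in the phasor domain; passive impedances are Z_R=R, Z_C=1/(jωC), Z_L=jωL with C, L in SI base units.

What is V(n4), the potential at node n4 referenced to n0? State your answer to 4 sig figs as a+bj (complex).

Apply KCL at each of the 4 non-ground nodes and solve the resulting linear system.
Node n1: branches {L1, R1, L3, R8, I1, I2, C2, V2} → V_1 = 41.60+0.000j
Node n2: branches {L1, C1, L2, R6, R7, I1, R9, L4} → V_2 = 0.6140+0.1844j
Node n3: branches {R3, R4, R5, L3, L4, V1} → V_3 = 1.980+0.000j
Node n4: branches {R1, R2, R5, R7, I2} → V_4 = 2.916+0.1481j
Source currents: i(V1)=-1.782-68.92j, i(V2)=-1.772+73.50j

2.916+0.1481j V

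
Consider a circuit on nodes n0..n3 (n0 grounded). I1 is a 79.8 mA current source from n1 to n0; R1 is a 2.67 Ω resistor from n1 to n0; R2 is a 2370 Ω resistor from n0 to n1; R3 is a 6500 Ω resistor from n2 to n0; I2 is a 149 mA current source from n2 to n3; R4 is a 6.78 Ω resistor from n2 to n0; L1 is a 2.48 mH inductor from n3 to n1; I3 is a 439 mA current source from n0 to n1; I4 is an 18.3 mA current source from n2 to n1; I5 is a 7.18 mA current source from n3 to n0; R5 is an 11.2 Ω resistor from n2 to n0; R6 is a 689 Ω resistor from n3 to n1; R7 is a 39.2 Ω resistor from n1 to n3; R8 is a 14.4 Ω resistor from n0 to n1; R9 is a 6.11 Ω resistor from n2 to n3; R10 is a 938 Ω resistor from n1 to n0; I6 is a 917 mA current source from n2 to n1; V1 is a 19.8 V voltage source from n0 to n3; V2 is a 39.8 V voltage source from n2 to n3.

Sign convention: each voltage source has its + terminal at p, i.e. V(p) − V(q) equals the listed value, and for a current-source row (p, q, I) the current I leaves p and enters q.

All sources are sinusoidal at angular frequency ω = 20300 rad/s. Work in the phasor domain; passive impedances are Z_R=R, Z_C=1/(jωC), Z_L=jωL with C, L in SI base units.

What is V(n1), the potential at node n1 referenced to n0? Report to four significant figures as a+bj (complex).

MNA unknowns: 3 node voltages V₁..V_3 plus 2 source currents (V1, V2)
I1: z[1]−=0.0798, z[0]+=0.0798
R1: Y=0.3745+0.000j on G[1,0]
R2: Y=0.0004219+0.000j on G[0,1]
R3: Y=0.0001538+0.000j on G[2,0]
I2: z[2]−=0.149, z[3]+=0.149
R4: Y=0.1475+0.000j on G[2,0]
L1: Y=0.000-0.01986j on G[3,1]
I3: z[0]−=0.439, z[1]+=0.439
I4: z[2]−=0.0183, z[1]+=0.0183
I5: z[3]−=0.00718, z[0]+=0.00718
R5: Y=0.08929+0.000j on G[2,0]
R6: Y=0.001451+0.000j on G[3,1]
R7: Y=0.02551+0.000j on G[1,3]
R8: Y=0.06944+0.000j on G[0,1]
R9: Y=0.1637+0.000j on G[2,3]
R10: Y=0.001066+0.000j on G[1,0]
I6: z[2]−=0.917, z[1]+=0.917
V1: row V0−V3=19.8, i_V1 at 0,3
V2: row V2−V3=39.8, i_V2 at 2,3
solve → V1=1.572+0.8986j, V2=20.00+0.000j, V3=-19.80+0.000j
aux → i_V1=5.087+0.4003j, i_V2=-12.34+0.000j

1.572+0.8986j V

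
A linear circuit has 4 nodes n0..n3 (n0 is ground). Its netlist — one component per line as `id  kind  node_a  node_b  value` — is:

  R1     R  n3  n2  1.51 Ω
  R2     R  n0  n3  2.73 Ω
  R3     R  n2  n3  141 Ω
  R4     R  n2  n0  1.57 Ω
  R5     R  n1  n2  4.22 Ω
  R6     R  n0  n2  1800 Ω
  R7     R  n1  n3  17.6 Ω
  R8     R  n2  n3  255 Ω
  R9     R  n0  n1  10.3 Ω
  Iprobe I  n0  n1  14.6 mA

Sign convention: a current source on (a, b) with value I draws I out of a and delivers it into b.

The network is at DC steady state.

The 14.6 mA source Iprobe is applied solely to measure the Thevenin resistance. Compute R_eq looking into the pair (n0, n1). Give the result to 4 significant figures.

Apply KCL at each of the 3 non-ground nodes and solve the resulting linear system.
Node n1: branches {R5, R7, R9, Iprobe} → V_1 = 0.04523
Node n2: branches {R1, R3, R4, R5, R6, R8} → V_2 = 0.01084
Node n3: branches {R1, R2, R3, R7, R8} → V_3 = 0.009001

R_eq = 3.098 Ω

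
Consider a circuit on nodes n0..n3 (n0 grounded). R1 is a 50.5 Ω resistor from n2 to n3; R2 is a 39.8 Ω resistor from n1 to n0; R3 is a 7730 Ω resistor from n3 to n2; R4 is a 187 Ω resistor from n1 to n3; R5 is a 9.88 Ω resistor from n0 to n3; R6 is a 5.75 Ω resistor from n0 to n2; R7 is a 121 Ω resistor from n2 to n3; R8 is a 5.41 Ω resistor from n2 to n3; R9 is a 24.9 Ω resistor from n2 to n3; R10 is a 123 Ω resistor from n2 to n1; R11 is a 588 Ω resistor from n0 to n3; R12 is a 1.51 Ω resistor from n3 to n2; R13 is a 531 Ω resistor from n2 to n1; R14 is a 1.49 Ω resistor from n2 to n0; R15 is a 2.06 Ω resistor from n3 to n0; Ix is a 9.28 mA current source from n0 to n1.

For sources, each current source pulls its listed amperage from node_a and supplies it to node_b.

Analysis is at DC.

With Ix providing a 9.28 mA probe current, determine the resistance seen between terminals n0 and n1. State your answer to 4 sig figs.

R_eq = 24.80 Ω

Element admittances at DC:
  Y(R1) = 0.01980 S between n2,n3
  Y(R2) = 0.02513 S between n1,n0
  Y(R3) = 0.0001294 S between n3,n2
  Y(R4) = 0.005348 S between n1,n3
  Y(R5) = 0.1012 S between n0,n3
  Y(R6) = 0.1739 S between n0,n2
  Y(R7) = 0.008264 S between n2,n3
  Y(R8) = 0.1848 S between n2,n3
  Y(R9) = 0.04016 S between n2,n3
  Y(R10) = 0.008130 S between n2,n1
  Y(R11) = 0.001701 S between n0,n3
  Y(R12) = 0.6623 S between n3,n2
  Y(R13) = 0.001883 S between n2,n1
  Y(R14) = 0.6711 S between n2,n0
  Y(R15) = 0.4854 S between n3,n0
  Ix: injects 0.00928 A into n1 (from n0)
Assemble and solve the 3×3 MNA system:
  V(n1)=0.2301  V(n2)=0.002511  V(n3)=0.002338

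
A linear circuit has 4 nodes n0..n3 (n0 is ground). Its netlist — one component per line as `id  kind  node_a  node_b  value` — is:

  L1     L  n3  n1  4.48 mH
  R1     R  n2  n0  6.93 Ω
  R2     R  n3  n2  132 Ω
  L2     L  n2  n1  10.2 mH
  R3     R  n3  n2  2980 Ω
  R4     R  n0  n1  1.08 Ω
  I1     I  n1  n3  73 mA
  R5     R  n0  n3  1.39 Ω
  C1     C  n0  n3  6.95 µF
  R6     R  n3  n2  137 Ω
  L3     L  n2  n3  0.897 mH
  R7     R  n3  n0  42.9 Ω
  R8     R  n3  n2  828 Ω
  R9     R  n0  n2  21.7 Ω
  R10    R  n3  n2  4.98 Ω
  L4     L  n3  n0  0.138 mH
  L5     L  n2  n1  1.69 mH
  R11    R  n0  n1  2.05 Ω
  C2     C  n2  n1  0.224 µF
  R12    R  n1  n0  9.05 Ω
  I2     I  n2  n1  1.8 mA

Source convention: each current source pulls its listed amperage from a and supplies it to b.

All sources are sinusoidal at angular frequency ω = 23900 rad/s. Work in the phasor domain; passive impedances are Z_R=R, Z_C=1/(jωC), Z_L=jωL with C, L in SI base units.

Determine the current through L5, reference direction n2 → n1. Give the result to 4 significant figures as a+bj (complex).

0.0002804-0.002128j A

MNA unknowns: 3 node voltages V₁..V_3
L1: Y=0.000-0.009340j on G[3,1]
R1: Y=0.1443+0.000j on G[2,0]
R2: Y=0.007576+0.000j on G[3,2]
L2: Y=0.000-0.004102j on G[2,1]
R3: Y=0.0003356+0.000j on G[3,2]
R4: Y=0.9259+0.000j on G[0,1]
I1: z[1]−=0.073, z[3]+=0.073
R5: Y=0.7194+0.000j on G[0,3]
C1: Y=0.000+0.1661j on G[0,3]
R6: Y=0.007299+0.000j on G[3,2]
L3: Y=0.000-0.04665j on G[2,3]
R7: Y=0.02331+0.000j on G[3,0]
R8: Y=0.001208+0.000j on G[3,2]
R9: Y=0.04608+0.000j on G[0,2]
R10: Y=0.2008+0.000j on G[3,2]
L4: Y=0.000-0.3032j on G[3,0]
L5: Y=0.000-0.02476j on G[2,1]
R11: Y=0.4878+0.000j on G[0,1]
C2: Y=0.000+0.005354j on G[2,1]
R12: Y=0.1105+0.000j on G[1,0]
I2: z[2]−=0.0018, z[1]+=0.0018
solve → V1=-0.04642-0.002112j, V2=0.03952+0.009213j, V3=0.08197+0.01710j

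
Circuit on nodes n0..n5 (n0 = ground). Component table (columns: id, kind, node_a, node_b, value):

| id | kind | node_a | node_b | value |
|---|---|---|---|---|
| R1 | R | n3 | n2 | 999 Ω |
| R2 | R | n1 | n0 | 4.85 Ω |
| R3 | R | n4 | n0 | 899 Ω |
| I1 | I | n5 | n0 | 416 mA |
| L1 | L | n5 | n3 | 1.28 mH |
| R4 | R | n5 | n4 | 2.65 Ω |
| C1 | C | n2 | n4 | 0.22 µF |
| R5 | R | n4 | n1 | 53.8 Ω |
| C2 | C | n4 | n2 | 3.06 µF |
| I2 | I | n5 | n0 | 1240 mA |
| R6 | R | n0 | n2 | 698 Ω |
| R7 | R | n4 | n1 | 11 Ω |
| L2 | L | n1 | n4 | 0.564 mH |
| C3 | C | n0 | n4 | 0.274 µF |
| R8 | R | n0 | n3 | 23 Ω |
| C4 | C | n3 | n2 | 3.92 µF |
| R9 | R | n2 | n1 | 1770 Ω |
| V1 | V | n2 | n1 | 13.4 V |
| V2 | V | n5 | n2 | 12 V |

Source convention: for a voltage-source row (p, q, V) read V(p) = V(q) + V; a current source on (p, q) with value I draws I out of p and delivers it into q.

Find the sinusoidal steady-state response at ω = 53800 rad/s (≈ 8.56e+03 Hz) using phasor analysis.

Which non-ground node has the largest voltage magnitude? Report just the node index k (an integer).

Element admittances at ω=53800 rad/s:
  Y(R1) = 0.001001+0.000j S between n3,n2
  Y(R2) = 0.2062+0.000j S between n1,n0
  Y(R3) = 0.001112+0.000j S between n4,n0
  I1: injects 0.416 A into n0 (from n5)
  Y(L1) = 0.000-0.01452j S between n5,n3
  Y(R4) = 0.3774+0.000j S between n5,n4
  Y(C1) = 0.000+0.01184j S between n2,n4
  Y(R5) = 0.01859+0.000j S between n4,n1
  Y(C2) = 0.000+0.1646j S between n4,n2
  I2: injects 1.24 A into n0 (from n5)
  Y(R6) = 0.001433+0.000j S between n0,n2
  Y(R7) = 0.09091+0.000j S between n4,n1
  Y(L2) = 0.000-0.03296j S between n1,n4
  Y(C3) = 0.000+0.01474j S between n0,n4
  Y(R8) = 0.04348+0.000j S between n0,n3
  Y(C4) = 0.000+0.2109j S between n3,n2
  Y(R9) = 0.0005650+0.000j S between n2,n1
  V1: constraint V(n2)−V(n1) = 13.4
  V2: constraint V(n5)−V(n2) = 12
Assemble and solve the 7×7 MNA system:
  V(n1)=-8.991-0.7292j  V(n2)=4.409-0.7292j  V(n3)=3.509+0.04304j  V(n4)=10.28-1.861j  V(n5)=16.41-0.7292j
  i(V1)=-3.934+0.6087j  i(V2)=-3.956-0.2396j

5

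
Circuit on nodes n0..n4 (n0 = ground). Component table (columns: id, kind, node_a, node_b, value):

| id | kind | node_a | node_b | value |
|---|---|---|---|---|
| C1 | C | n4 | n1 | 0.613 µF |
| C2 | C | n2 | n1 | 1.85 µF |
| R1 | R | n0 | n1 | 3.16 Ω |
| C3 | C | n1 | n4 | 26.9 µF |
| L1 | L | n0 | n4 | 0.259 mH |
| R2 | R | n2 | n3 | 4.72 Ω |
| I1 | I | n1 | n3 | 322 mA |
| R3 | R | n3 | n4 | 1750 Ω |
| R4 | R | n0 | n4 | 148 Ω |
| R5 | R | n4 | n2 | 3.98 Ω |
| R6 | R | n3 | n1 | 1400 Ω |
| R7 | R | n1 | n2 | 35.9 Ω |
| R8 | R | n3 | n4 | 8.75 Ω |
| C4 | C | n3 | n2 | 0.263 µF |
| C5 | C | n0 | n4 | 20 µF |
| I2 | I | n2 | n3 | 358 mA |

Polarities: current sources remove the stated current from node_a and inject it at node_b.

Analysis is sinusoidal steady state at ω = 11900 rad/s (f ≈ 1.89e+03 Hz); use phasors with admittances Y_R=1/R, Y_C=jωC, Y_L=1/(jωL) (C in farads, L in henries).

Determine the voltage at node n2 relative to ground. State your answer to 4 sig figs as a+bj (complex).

0.6176-0.9025j V

Apply KCL at each of the 4 non-ground nodes and solve the resulting linear system.
Node n1: branches {C1, C2, R1, C3, I1, R6, R7} → V_1 = 0.2567+0.1487j
Node n2: branches {C2, R2, R5, R7, C4, I2} → V_2 = 0.6176-0.9025j
Node n3: branches {R2, I1, R3, R6, R8, C4, I2} → V_3 = 2.641-0.9454j
Node n4: branches {C1, C3, L1, R3, R4, R5, R8, C5} → V_4 = 0.4680-0.9764j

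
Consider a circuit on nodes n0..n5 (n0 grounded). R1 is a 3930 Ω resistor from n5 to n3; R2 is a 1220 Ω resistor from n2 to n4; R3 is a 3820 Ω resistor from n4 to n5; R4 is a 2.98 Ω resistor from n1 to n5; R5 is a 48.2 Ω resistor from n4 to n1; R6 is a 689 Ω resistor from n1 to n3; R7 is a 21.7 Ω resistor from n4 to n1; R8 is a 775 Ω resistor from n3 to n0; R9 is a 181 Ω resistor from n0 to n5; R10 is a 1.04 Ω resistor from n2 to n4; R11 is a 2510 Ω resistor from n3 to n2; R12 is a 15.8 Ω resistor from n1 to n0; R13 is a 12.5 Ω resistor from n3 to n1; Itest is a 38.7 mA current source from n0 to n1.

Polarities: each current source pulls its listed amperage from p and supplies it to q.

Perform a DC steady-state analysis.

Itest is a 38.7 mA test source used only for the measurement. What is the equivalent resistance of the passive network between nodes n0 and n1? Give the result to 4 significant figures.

R_eq = 14.29 Ω

Apply KCL at each of the 5 non-ground nodes and solve the resulting linear system.
Node n1: branches {R4, R5, R6, R7, R12, R13, Itest} → V_1 = 0.5529
Node n2: branches {R2, R10, R11} → V_2 = 0.5528
Node n3: branches {R1, R6, R8, R11, R13} → V_3 = 0.5443
Node n4: branches {R2, R3, R5, R7, R10} → V_4 = 0.5528
Node n5: branches {R1, R3, R4, R9} → V_5 = 0.5439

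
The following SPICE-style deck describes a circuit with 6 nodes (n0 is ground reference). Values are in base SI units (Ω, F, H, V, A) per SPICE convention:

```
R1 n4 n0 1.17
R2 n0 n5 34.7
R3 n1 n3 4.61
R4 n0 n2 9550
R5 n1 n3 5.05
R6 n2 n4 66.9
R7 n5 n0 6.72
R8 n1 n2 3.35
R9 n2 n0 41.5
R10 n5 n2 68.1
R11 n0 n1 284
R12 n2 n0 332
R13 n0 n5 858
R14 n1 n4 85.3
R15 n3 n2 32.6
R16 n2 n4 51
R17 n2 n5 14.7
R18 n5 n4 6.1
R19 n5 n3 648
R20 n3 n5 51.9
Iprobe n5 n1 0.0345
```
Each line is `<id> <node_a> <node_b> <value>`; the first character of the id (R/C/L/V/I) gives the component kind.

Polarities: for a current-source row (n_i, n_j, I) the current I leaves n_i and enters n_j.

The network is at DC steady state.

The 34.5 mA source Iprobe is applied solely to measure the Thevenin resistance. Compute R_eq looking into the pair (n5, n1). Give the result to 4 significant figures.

R_eq = 7.917 Ω

Element admittances at DC:
  Y(R1) = 0.8547 S between n4,n0
  Y(R2) = 0.02882 S between n0,n5
  Y(R3) = 0.2169 S between n1,n3
  Y(R4) = 0.0001047 S between n0,n2
  Y(R5) = 0.1980 S between n1,n3
  Y(R6) = 0.01495 S between n2,n4
  Y(R7) = 0.1488 S between n5,n0
  Y(R8) = 0.2985 S between n1,n2
  Y(R9) = 0.02410 S between n2,n0
  Y(R10) = 0.01468 S between n5,n2
  Y(R11) = 0.003521 S between n0,n1
  Y(R12) = 0.003012 S between n2,n0
  Y(R13) = 0.001166 S between n0,n5
  Y(R14) = 0.01172 S between n1,n4
  Y(R15) = 0.03067 S between n3,n2
  Y(R16) = 0.01961 S between n2,n4
  Y(R17) = 0.06803 S between n2,n5
  Y(R18) = 0.1639 S between n5,n4
  Y(R19) = 0.001543 S between n5,n3
  Y(R20) = 0.01927 S between n3,n5
  Iprobe: injects 0.0345 A into n1 (from n5)
Assemble and solve the 5×5 MNA system:
  V(n1)=0.2357  V(n2)=0.1562  V(n3)=0.2182  V(n4)=0.001895  V(n5)=-0.03748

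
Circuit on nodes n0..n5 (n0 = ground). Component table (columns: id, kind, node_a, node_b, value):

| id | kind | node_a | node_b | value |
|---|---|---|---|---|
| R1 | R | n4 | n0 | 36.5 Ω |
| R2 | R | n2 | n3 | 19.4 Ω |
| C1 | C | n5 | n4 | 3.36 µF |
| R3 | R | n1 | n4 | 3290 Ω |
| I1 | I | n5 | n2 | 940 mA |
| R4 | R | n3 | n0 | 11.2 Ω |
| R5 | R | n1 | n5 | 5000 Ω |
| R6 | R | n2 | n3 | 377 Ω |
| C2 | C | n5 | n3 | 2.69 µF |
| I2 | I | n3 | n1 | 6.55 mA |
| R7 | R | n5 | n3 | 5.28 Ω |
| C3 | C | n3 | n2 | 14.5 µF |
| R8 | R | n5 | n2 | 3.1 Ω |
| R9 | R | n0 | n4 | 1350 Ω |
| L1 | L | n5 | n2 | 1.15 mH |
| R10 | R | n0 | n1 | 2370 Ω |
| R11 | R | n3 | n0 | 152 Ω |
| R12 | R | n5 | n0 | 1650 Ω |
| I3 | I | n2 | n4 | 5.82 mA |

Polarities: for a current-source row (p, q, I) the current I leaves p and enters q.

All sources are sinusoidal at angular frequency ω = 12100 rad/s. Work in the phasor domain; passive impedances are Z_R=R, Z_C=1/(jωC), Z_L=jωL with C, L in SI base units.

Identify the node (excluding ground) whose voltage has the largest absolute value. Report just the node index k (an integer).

1

Apply KCL at each of the 5 non-ground nodes and solve the resulting linear system.
Node n1: branches {R3, R5, I2, R10} → V_1 = 6.744-0.3669j
Node n2: branches {R2, I1, R6, C3, R8, L1, I3} → V_2 = 1.346-0.4525j
Node n3: branches {R2, R4, R6, C2, I2, R7, C3, R11} → V_3 = 0.08529+0.2548j
Node n4: branches {R1, C1, R3, R9, I3} → V_4 = -0.3709-0.8538j
Node n5: branches {C1, I1, R5, C2, R7, R8, L1, R12} → V_5 = -0.9655-0.4008j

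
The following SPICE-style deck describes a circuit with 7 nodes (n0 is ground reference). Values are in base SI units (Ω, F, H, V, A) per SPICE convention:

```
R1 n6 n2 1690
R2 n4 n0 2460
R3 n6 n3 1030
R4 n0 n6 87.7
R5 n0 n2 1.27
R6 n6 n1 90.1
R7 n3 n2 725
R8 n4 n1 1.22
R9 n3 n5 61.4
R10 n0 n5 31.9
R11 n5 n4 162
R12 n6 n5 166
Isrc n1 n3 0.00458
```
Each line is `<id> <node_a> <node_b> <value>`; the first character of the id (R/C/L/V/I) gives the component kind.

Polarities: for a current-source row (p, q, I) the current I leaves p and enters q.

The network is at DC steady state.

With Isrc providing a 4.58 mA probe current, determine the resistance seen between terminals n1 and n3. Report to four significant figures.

Apply KCL at each of the 6 non-ground nodes and solve the resulting linear system.
Node n1: branches {R6, R8, Isrc} → V_1 = -0.3124
Node n2: branches {R1, R5, R7} → V_2 = 0.0003919
Node n3: branches {R3, R7, R9, Isrc} → V_3 = 0.2674
Node n4: branches {R2, R8, R11} → V_4 = -0.3097
Node n5: branches {R9, R10, R11, R12} → V_5 = 0.03072
Node n6: branches {R1, R3, R4, R6, R12} → V_6 = -0.1005

R_eq = 126.6 Ω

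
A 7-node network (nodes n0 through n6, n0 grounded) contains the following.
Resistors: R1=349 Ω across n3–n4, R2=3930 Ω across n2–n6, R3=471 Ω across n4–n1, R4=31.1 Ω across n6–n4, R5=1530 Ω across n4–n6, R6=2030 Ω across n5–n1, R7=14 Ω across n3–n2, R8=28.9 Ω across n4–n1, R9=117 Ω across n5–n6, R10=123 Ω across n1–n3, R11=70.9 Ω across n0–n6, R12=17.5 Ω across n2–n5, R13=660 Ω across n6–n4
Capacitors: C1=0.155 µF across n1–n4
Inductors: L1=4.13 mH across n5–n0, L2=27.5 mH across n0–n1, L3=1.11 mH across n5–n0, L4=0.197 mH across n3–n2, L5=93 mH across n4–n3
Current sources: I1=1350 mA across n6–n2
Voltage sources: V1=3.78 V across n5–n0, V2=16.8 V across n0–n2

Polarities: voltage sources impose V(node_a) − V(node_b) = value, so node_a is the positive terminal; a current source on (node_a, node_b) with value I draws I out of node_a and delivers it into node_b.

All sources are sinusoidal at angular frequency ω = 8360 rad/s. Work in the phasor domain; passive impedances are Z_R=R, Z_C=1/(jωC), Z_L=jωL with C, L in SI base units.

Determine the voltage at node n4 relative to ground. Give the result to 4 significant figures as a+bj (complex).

MNA unknowns: 6 node voltages V₁..V_6 plus 2 source currents (V1, V2)
R1: Y=0.002865+0.000j on G[3,4]
R2: Y=0.0002545+0.000j on G[2,6]
R3: Y=0.002123+0.000j on G[4,1]
C1: Y=0.000+0.001296j on G[1,4]
R4: Y=0.03215+0.000j on G[6,4]
R5: Y=0.0006536+0.000j on G[4,6]
R6: Y=0.0004926+0.000j on G[5,1]
L1: Y=0.000-0.02896j on G[5,0]
R7: Y=0.07143+0.000j on G[3,2]
L2: Y=0.000-0.004350j on G[0,1]
R8: Y=0.03460+0.000j on G[4,1]
R9: Y=0.008547+0.000j on G[5,6]
L3: Y=0.000-0.1078j on G[5,0]
R10: Y=0.008130+0.000j on G[1,3]
I1: z[6]−=1.35, z[2]+=1.35
R11: Y=0.01410+0.000j on G[0,6]
R12: Y=0.05714+0.000j on G[2,5]
L4: Y=0.000-0.6072j on G[3,2]
R13: Y=0.001515+0.000j on G[6,4]
L5: Y=0.000-0.001286j on G[4,3]
V1: row V5−V0=3.78, i_V1 at 5,0
V2: row V0−V2=16.8, i_V2 at 0,2
solve → V1=-33.50-8.511j, V2=-16.80+0.000j, V3=-16.75-0.3461j, V4=-38.64-6.283j, V5=3.780+0.000j, V6=-46.28-3.768j
aux → i_V1=-1.622+0.4804j, i_V2=-2.312+0.05619j

-38.64-6.283j V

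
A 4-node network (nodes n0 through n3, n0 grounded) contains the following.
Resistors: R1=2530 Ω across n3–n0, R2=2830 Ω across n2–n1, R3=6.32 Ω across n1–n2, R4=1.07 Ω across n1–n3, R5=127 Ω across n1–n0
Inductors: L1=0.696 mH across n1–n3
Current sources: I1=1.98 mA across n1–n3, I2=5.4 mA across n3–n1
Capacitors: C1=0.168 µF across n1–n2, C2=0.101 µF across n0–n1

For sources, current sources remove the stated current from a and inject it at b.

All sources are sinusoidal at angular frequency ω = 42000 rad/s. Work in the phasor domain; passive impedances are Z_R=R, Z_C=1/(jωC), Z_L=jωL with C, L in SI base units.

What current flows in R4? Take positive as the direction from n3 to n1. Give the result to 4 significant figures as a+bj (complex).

-0.003414-0.0001249j A

Apply KCL at each of the 3 non-ground nodes and solve the resulting linear system.
Node n1: branches {L1, R2, R3, R4, I1, R5, C1, C2, I2} → V_1 = 0.0001408-6.585e-05j
Node n2: branches {R2, R3, C1} → V_2 = 0.0001408-6.585e-05j
Node n3: branches {R1, L1, R4, I1, I2} → V_3 = -0.003512-0.0001995j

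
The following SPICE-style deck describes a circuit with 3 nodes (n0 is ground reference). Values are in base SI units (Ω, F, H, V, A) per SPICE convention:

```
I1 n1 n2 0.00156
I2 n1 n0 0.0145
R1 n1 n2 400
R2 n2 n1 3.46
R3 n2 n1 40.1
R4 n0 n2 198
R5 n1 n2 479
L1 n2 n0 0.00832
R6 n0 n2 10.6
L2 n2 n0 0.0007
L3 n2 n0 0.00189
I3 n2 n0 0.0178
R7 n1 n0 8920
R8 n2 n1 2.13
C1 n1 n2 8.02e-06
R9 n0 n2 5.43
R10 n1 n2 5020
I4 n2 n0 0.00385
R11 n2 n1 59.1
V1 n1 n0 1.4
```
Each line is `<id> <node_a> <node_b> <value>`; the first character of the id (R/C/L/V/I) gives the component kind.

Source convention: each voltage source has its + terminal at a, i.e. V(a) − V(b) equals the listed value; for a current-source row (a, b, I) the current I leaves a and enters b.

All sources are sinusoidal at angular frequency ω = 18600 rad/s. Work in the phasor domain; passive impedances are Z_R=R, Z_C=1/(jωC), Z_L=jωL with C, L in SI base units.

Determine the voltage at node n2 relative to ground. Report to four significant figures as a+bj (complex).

1.022+0.1567j V

Apply KCL at each of the 2 non-ground nodes and solve the resulting linear system.
Node n1: branches {I1, I2, R1, R2, R3, R5, R7, R8, C1, R10, R11, V1} → V_1 = 1.400+0.000j
Node n2: branches {I1, R1, R2, R3, R4, R5, L1, R6, L2, L3, I3, R8, C1, R9, R10, I4, R11} → V_2 = 1.022+0.1567j
Source currents: i(V1)=-0.3437+0.06979j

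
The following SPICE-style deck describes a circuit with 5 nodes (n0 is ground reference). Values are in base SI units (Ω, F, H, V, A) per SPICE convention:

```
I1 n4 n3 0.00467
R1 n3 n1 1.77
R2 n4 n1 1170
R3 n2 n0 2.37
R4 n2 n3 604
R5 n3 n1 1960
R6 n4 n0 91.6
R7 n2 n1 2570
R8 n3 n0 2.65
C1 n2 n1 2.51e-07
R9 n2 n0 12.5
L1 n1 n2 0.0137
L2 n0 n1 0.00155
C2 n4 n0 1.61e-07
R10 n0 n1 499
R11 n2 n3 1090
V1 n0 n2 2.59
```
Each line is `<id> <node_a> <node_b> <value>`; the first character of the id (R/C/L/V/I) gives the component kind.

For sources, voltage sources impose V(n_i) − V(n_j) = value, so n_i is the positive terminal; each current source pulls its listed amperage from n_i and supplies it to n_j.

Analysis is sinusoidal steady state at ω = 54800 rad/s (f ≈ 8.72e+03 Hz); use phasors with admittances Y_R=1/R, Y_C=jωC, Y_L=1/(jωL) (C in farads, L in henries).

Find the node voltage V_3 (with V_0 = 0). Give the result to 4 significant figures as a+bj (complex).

Apply KCL at each of the 4 non-ground nodes and solve the resulting linear system.
Node n1: branches {R1, R2, R5, R7, C1, L1, L2, R10} → V_1 = -0.01090-0.1389j
Node n2: branches {R3, R4, R7, C1, R9, L1, R11, V1} → V_2 = -2.590+0.000j
Node n3: branches {I1, R1, R4, R5, R8, R11} → V_3 = -0.008629-0.08307j
Node n4: branches {I1, R2, R6, C2} → V_4 = -0.2594+0.1843j
Source currents: i(V1)=-1.309-0.03177j

-0.008629-0.08307j V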